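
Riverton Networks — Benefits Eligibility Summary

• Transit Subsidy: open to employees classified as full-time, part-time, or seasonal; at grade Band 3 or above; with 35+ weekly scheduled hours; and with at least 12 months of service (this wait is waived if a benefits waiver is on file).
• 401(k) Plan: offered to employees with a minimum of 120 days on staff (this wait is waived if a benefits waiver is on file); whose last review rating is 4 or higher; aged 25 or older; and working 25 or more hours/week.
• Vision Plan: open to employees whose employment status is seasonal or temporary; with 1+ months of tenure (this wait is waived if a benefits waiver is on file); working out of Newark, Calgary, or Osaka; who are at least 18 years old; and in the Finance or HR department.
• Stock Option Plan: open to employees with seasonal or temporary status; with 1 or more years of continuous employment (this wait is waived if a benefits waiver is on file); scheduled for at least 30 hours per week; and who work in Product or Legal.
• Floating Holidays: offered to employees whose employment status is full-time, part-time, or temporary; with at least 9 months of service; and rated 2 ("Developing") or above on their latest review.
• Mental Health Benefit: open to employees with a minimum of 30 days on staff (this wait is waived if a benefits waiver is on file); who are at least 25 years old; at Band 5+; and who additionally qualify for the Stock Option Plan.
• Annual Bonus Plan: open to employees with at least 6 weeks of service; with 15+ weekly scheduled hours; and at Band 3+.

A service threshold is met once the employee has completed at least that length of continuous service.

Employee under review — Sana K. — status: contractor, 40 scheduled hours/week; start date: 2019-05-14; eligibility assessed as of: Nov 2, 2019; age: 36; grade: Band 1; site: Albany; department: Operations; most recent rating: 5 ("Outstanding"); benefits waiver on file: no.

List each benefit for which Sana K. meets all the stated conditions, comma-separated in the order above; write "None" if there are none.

401(k) Plan

Service from 2019-05-14 to Nov 2, 2019: 172 days.
Transit Subsidy — status contractor ✗ (requires full-time, part-time, or seasonal) → not eligible.
401(k) Plan — no waiver, service 172 days ≥ 120 days ✓; rating 5 ≥ 4 ✓; age 36 ≥ 25 ✓; 40 hrs/wk ≥ 25 ✓ → eligible.
Vision Plan — status contractor ✗ (requires seasonal or temporary) → not eligible.
Stock Option Plan — status contractor ✗ (requires seasonal or temporary) → not eligible.
Floating Holidays — status contractor ✗ (requires full-time, part-time, or temporary) → not eligible.
Mental Health Benefit — no waiver, service 172 days ≥ 30 days ✓; age 36 ≥ 25 ✓; grade Band 1 < Band 5 ✗ → not eligible.
Annual Bonus Plan — service 172 days ≥ 6 weeks (≈42 days) ✓; 40 hrs/wk ≥ 15 ✓; grade Band 1 < Band 3 ✗ → not eligible.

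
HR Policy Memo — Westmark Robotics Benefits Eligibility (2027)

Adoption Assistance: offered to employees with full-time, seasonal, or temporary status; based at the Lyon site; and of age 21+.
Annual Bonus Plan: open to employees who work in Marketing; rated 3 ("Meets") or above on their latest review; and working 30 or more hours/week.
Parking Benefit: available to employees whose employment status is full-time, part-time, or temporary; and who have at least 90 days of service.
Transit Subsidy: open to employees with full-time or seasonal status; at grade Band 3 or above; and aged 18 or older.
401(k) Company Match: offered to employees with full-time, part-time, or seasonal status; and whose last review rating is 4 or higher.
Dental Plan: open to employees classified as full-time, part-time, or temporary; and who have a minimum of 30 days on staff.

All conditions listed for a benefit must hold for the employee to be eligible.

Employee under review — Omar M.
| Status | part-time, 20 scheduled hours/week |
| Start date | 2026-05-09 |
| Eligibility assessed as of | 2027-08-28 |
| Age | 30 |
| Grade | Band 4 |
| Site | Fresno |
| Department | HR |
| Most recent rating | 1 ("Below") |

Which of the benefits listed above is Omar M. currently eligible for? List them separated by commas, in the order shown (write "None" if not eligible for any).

Service from 2026-05-09 to 2027-08-28: 476 days.
Adoption Assistance — status part-time ✗ (requires full-time, seasonal, or temporary) → not eligible.
Annual Bonus Plan — dept HR ✗ → not eligible.
Parking Benefit — status part-time ✓; service 476 days ≥ 90 days ✓ → eligible.
Transit Subsidy — status part-time ✗ (requires full-time or seasonal) → not eligible.
401(k) Company Match — status part-time ✓; rating 1 < 4 ✗ → not eligible.
Dental Plan — status part-time ✓; service 476 days ≥ 30 days ✓ → eligible.

Parking Benefit, Dental Plan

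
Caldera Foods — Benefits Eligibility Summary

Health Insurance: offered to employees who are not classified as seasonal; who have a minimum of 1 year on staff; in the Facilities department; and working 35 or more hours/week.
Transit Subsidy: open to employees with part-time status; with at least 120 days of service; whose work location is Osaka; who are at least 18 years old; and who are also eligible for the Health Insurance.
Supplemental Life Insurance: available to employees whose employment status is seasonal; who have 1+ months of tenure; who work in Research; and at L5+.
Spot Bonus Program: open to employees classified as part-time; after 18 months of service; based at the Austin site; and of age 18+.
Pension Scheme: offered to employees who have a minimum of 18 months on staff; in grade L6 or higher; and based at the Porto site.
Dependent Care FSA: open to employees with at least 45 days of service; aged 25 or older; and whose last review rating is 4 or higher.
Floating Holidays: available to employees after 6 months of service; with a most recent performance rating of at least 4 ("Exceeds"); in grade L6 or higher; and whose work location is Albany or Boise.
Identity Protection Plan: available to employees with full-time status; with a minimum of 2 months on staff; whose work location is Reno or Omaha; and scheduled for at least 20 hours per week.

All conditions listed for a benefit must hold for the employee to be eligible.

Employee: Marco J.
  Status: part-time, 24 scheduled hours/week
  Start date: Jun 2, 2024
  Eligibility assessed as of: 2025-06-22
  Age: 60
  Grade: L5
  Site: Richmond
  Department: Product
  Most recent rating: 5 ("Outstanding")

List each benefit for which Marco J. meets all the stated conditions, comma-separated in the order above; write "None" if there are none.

Service from Jun 2, 2024 to 2025-06-22: 385 days.
Health Insurance — status part-time ✓ (not excluded); service 385 days ≥ 1 year (≈365 days) ✓; dept Product ✗ → not eligible.
Transit Subsidy — status part-time ✓; service 385 days ≥ 120 days ✓; site Richmond ✗ (not Osaka) → not eligible.
Supplemental Life Insurance — status part-time ✗ (requires seasonal) → not eligible.
Spot Bonus Program — status part-time ✓; service 385 days < 18 months (≈540 days) ✗ → not eligible.
Pension Scheme — service 385 days < 18 months (≈540 days) ✗ → not eligible.
Dependent Care FSA — service 385 days ≥ 45 days ✓; age 60 ≥ 25 ✓; rating 5 ≥ 4 ✓ → eligible.
Floating Holidays — service 385 days ≥ 6 months (≈180 days) ✓; rating 5 ≥ 4 ✓; grade L5 < L6 ✗ → not eligible.
Identity Protection Plan — status part-time ✗ (requires full-time) → not eligible.

Dependent Care FSA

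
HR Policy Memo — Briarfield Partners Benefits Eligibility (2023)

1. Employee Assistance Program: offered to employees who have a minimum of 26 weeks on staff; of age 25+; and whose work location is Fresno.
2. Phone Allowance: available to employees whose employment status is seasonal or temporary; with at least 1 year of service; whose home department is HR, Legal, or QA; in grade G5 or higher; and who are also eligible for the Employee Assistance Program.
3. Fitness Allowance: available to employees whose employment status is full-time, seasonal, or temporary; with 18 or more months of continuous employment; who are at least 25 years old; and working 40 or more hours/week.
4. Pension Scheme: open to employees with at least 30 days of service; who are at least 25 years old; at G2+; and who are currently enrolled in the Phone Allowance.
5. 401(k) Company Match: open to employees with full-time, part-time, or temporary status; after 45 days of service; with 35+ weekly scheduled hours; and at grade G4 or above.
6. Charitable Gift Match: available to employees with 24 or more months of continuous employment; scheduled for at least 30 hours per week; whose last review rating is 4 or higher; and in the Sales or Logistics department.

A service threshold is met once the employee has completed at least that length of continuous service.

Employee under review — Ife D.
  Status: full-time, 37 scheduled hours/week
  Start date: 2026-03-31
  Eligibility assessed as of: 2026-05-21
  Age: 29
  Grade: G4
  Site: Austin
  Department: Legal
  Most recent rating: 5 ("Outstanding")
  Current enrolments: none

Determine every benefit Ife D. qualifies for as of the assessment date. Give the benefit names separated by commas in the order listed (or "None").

Service from 2026-03-31 to 2026-05-21: 51 days.
Employee Assistance Program — service 51 days < 26 weeks (≈182 days) ✗ → not eligible.
Phone Allowance — status full-time ✗ (requires seasonal or temporary) → not eligible.
Fitness Allowance — status full-time ✓; service 51 days < 18 months (≈540 days) ✗ → not eligible.
Pension Scheme — service 51 days ≥ 30 days ✓; age 29 ≥ 25 ✓; grade G4 ≥ G2 ✓; not enrolled in Phone Allowance ✗ → not eligible.
401(k) Company Match — status full-time ✓; service 51 days ≥ 45 days ✓; 37 hrs/wk ≥ 35 ✓; grade G4 ≥ G4 ✓ → eligible.
Charitable Gift Match — service 51 days < 24 months (≈720 days) ✗ → not eligible.

401(k) Company Match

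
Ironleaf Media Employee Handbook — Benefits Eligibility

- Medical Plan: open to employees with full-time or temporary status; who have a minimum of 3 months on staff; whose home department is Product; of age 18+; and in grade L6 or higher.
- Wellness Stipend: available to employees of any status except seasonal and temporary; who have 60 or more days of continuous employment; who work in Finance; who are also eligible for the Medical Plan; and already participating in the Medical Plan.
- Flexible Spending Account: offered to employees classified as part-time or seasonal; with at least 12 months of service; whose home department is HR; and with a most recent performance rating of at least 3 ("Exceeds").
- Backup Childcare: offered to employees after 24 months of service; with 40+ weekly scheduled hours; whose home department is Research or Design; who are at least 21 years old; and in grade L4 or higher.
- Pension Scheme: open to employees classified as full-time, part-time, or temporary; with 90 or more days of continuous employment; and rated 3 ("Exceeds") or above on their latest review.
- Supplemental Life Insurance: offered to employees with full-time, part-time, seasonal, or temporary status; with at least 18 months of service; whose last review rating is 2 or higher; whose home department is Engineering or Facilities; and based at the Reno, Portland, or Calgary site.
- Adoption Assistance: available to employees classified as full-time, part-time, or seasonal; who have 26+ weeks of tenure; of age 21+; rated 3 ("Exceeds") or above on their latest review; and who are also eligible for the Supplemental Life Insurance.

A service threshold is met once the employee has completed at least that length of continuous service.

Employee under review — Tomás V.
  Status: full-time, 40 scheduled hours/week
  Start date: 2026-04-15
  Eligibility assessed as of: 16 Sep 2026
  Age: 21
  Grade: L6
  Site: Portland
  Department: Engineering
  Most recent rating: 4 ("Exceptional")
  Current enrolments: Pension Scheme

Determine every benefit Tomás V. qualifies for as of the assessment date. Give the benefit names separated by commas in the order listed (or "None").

Service from 2026-04-15 to 16 Sep 2026: 154 days.
Medical Plan — status full-time ✓; service 154 days ≥ 3 months (≈90 days) ✓; dept Engineering ✗ → not eligible.
Wellness Stipend — status full-time ✓ (not excluded); service 154 days ≥ 60 days ✓; dept Engineering ✗ → not eligible.
Flexible Spending Account — status full-time ✗ (requires part-time or seasonal) → not eligible.
Backup Childcare — service 154 days < 24 months (≈720 days) ✗ → not eligible.
Pension Scheme — status full-time ✓; service 154 days ≥ 90 days ✓; rating 4 ≥ 3 ✓ → eligible.
Supplemental Life Insurance — status full-time ✓; service 154 days < 18 months (≈540 days) ✗ → not eligible.
Adoption Assistance — status full-time ✓; service 154 days < 26 weeks (≈182 days) ✗ → not eligible.

Pension Scheme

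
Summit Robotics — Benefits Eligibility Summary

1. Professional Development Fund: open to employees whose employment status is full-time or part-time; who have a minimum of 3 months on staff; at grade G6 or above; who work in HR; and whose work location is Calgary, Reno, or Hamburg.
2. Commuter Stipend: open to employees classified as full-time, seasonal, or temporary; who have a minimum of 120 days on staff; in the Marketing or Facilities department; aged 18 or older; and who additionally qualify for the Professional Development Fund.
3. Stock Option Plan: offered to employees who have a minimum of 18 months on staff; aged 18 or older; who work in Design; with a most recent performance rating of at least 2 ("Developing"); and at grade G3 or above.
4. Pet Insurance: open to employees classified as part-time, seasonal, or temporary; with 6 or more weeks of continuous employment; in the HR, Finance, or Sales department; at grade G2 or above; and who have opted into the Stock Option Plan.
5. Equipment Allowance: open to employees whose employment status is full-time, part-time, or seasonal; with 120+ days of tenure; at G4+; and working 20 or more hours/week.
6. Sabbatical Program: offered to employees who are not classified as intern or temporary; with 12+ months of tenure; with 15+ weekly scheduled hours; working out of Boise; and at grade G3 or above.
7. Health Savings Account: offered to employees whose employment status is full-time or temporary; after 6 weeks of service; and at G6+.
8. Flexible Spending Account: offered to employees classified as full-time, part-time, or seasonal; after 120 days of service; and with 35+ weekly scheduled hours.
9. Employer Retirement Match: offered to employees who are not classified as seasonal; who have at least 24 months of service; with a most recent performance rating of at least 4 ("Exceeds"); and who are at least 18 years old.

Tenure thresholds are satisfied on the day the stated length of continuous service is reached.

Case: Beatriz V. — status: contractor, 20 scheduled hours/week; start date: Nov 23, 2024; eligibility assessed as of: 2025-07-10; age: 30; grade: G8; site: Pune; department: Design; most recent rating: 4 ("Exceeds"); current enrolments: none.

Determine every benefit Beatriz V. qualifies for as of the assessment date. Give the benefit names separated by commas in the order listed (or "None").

None

Service from Nov 23, 2024 to 2025-07-10: 229 days.
Professional Development Fund — status contractor ✗ (requires full-time or part-time) → not eligible.
Commuter Stipend — status contractor ✗ (requires full-time, seasonal, or temporary) → not eligible.
Stock Option Plan — service 229 days < 18 months (≈540 days) ✗ → not eligible.
Pet Insurance — status contractor ✗ (requires part-time, seasonal, or temporary) → not eligible.
Equipment Allowance — status contractor ✗ (requires full-time, part-time, or seasonal) → not eligible.
Sabbatical Program — status contractor ✓ (not excluded); service 229 days < 12 months (≈360 days) ✗ → not eligible.
Health Savings Account — status contractor ✗ (requires full-time or temporary) → not eligible.
Flexible Spending Account — status contractor ✗ (requires full-time, part-time, or seasonal) → not eligible.
Employer Retirement Match — status contractor ✓ (not excluded); service 229 days < 24 months (≈720 days) ✗ → not eligible.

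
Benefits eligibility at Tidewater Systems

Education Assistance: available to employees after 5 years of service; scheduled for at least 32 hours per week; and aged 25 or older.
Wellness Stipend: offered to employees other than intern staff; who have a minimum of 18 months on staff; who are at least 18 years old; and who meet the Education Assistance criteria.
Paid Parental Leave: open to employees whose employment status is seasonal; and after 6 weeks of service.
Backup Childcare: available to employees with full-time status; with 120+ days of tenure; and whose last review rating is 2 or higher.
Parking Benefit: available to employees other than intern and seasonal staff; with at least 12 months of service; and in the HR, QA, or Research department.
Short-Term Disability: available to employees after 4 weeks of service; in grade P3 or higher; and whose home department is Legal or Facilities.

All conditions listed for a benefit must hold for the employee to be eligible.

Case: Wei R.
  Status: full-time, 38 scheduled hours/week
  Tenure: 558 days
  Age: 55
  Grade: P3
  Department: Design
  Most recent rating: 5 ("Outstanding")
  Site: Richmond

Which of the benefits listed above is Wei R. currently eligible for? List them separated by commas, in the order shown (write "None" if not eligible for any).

Education Assistance — service 558 days < 5 years (≈1825 days) ✗ → not eligible.
Wellness Stipend — status full-time ✓ (not excluded); service 558 days ≥ 18 months (≈540 days) ✓; age 55 ≥ 18 ✓; not eligible for Education Assistance ✗ → not eligible.
Paid Parental Leave — status full-time ✗ (requires seasonal) → not eligible.
Backup Childcare — status full-time ✓; service 558 days ≥ 120 days ✓; rating 5 ≥ 2 ✓ → eligible.
Parking Benefit — status full-time ✓ (not excluded); service 558 days ≥ 12 months (≈360 days) ✓; dept Design ✗ → not eligible.
Short-Term Disability — service 558 days ≥ 4 weeks (≈28 days) ✓; grade P3 ≥ P3 ✓; dept Design ✗ → not eligible.

Backup Childcare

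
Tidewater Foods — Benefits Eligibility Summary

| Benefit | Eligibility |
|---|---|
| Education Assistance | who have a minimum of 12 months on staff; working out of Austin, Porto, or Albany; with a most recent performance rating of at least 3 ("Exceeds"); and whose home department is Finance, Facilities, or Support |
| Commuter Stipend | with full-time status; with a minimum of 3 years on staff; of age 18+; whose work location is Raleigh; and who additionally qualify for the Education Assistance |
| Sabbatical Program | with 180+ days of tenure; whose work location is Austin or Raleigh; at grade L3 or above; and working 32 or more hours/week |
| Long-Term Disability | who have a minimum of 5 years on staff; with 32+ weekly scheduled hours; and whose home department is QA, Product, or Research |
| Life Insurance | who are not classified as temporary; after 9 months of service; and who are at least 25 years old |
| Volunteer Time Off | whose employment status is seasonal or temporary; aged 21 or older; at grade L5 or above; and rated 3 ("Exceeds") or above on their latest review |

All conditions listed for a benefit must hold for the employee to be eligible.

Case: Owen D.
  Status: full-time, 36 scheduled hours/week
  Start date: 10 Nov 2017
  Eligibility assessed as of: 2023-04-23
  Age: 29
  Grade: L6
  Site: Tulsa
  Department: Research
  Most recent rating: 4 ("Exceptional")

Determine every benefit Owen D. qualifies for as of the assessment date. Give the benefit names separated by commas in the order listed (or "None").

Service from 10 Nov 2017 to 2023-04-23: 1990 days.
Education Assistance — service 1990 days ≥ 12 months (≈360 days) ✓; site Tulsa ✗ (not Austin, Porto, or Albany) → not eligible.
Commuter Stipend — status full-time ✓; service 1990 days ≥ 3 years (≈1095 days) ✓; age 29 ≥ 18 ✓; site Tulsa ✗ (not Raleigh) → not eligible.
Sabbatical Program — service 1990 days ≥ 180 days ✓; site Tulsa ✗ (not Austin or Raleigh) → not eligible.
Long-Term Disability — service 1990 days ≥ 5 years (≈1825 days) ✓; 36 hrs/wk ≥ 32 ✓; dept Research ✓ → eligible.
Life Insurance — status full-time ✓ (not excluded); service 1990 days ≥ 9 months (≈270 days) ✓; age 29 ≥ 25 ✓ → eligible.
Volunteer Time Off — status full-time ✗ (requires seasonal or temporary) → not eligible.

Long-Term Disability, Life Insurance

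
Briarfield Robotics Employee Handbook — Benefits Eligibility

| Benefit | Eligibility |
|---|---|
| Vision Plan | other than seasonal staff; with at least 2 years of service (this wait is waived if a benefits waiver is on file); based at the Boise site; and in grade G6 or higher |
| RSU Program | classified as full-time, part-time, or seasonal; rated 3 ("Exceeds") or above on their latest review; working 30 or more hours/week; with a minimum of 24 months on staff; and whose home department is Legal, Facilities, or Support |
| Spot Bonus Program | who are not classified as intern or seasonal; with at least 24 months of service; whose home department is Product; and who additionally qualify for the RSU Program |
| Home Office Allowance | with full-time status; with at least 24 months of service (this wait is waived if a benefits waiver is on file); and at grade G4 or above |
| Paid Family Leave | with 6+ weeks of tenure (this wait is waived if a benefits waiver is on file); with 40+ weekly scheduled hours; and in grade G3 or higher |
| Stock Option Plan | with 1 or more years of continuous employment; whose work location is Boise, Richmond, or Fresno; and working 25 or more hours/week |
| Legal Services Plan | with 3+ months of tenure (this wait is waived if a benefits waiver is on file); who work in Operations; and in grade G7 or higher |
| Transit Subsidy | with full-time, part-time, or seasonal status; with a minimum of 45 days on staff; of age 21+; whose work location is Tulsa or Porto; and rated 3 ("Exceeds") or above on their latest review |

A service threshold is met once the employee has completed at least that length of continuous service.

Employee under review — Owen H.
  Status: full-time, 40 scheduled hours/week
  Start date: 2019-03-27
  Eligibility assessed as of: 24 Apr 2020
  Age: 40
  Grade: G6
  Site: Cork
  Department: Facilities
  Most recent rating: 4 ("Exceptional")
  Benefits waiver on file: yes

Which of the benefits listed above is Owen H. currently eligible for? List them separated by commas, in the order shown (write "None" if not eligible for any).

Home Office Allowance, Paid Family Leave

Service from 2019-03-27 to 24 Apr 2020: 394 days.
Vision Plan — status full-time ✓ (not excluded); benefits waiver on file ✓; site Cork ✗ (not Boise) → not eligible.
RSU Program — status full-time ✓; rating 4 ≥ 3 ✓; 40 hrs/wk ≥ 30 ✓; service 394 days < 24 months (≈720 days) ✗ → not eligible.
Spot Bonus Program — status full-time ✓ (not excluded); service 394 days < 24 months (≈720 days) ✗ → not eligible.
Home Office Allowance — status full-time ✓; benefits waiver on file ✓; grade G6 ≥ G4 ✓ → eligible.
Paid Family Leave — benefits waiver on file ✓; 40 hrs/wk ≥ 40 ✓; grade G6 ≥ G3 ✓ → eligible.
Stock Option Plan — service 394 days ≥ 1 year (≈365 days) ✓; site Cork ✗ (not Boise, Richmond, or Fresno) → not eligible.
Legal Services Plan — benefits waiver on file ✓; dept Facilities ✗ → not eligible.
Transit Subsidy — status full-time ✓; service 394 days ≥ 45 days ✓; age 40 ≥ 21 ✓; site Cork ✗ (not Tulsa or Porto) → not eligible.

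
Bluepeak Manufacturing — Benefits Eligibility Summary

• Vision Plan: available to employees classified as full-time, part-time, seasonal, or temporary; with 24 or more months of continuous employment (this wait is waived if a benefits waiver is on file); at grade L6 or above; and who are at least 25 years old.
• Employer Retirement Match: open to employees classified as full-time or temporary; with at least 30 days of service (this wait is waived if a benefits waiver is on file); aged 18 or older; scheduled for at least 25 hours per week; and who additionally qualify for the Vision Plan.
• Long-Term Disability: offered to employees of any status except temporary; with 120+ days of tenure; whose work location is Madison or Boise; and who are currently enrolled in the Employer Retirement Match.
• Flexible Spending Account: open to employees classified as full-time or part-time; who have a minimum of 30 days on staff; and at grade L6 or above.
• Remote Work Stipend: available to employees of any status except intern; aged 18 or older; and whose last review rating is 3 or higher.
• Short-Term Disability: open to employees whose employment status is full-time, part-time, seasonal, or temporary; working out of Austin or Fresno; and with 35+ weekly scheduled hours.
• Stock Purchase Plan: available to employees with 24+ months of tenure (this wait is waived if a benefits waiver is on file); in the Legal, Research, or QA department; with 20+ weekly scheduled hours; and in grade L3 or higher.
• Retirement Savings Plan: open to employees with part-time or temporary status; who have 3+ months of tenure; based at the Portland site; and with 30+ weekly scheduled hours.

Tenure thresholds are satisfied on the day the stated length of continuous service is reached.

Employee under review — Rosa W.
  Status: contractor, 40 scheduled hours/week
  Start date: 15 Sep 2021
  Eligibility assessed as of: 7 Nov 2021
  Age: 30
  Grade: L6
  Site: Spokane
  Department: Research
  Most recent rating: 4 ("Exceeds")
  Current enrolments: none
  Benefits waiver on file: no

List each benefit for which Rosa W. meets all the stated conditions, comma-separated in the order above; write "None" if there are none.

Remote Work Stipend

Service from 15 Sep 2021 to 7 Nov 2021: 53 days.
Vision Plan — status contractor ✗ (requires full-time, part-time, seasonal, or temporary) → not eligible.
Employer Retirement Match — status contractor ✗ (requires full-time or temporary) → not eligible.
Long-Term Disability — status contractor ✓ (not excluded); service 53 days < 120 days ✗ → not eligible.
Flexible Spending Account — status contractor ✗ (requires full-time or part-time) → not eligible.
Remote Work Stipend — status contractor ✓ (not excluded); age 30 ≥ 18 ✓; rating 4 ≥ 3 ✓ → eligible.
Short-Term Disability — status contractor ✗ (requires full-time, part-time, seasonal, or temporary) → not eligible.
Stock Purchase Plan — no waiver, service 53 days < 24 months (≈720 days) ✗ → not eligible.
Retirement Savings Plan — status contractor ✗ (requires part-time or temporary) → not eligible.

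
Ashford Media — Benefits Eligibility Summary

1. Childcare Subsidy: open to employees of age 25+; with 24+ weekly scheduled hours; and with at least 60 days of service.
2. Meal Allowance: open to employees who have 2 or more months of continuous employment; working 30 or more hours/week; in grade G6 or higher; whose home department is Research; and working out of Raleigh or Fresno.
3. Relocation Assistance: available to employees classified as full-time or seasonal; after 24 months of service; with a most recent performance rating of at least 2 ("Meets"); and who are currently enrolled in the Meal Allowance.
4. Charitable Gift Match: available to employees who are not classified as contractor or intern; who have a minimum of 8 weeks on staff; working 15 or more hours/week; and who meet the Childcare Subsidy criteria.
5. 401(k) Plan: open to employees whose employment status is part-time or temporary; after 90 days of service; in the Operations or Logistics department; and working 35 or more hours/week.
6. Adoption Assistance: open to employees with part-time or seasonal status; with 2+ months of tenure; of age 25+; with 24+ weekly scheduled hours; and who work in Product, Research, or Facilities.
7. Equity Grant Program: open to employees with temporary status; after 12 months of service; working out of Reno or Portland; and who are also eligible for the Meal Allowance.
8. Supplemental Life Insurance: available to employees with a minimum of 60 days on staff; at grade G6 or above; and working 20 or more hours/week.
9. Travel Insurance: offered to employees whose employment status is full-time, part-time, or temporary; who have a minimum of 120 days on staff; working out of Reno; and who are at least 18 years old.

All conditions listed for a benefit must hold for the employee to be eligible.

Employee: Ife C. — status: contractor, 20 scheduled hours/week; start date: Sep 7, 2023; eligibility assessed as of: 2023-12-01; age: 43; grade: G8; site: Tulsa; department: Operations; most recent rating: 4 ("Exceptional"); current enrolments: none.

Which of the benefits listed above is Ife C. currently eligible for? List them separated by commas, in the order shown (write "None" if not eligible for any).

Service from Sep 7, 2023 to 2023-12-01: 85 days.
Childcare Subsidy — age 43 ≥ 25 ✓; 20 hrs/wk < 24 ✗ → not eligible.
Meal Allowance — service 85 days ≥ 2 months (≈60 days) ✓; 20 hrs/wk < 30 ✗ → not eligible.
Relocation Assistance — status contractor ✗ (requires full-time or seasonal) → not eligible.
Charitable Gift Match — status contractor ✗ (excluded) → not eligible.
401(k) Plan — status contractor ✗ (requires part-time or temporary) → not eligible.
Adoption Assistance — status contractor ✗ (requires part-time or seasonal) → not eligible.
Equity Grant Program — status contractor ✗ (requires temporary) → not eligible.
Supplemental Life Insurance — service 85 days ≥ 60 days ✓; grade G8 ≥ G6 ✓; 20 hrs/wk ≥ 20 ✓ → eligible.
Travel Insurance — status contractor ✗ (requires full-time, part-time, or temporary) → not eligible.

Supplemental Life Insurance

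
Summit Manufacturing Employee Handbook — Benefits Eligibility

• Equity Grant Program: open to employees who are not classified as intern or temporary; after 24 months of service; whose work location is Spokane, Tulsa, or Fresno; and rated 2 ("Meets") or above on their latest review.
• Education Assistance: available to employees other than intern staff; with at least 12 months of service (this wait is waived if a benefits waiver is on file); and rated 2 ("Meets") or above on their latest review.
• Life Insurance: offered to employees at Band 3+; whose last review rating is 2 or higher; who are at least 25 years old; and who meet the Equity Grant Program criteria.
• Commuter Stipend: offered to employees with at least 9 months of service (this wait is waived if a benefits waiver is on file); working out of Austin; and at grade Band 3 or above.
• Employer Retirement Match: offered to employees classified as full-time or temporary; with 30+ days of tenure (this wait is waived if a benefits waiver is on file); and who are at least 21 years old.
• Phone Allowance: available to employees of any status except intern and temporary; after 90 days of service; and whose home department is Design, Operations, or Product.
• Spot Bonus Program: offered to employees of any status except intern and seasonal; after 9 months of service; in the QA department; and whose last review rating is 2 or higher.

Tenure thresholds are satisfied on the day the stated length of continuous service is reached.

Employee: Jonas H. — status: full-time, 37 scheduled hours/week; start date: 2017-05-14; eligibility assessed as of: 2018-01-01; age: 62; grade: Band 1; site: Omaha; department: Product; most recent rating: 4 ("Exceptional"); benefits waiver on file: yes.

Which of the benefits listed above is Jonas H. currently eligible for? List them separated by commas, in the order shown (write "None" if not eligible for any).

Education Assistance, Employer Retirement Match, Phone Allowance

Service from 2017-05-14 to 2018-01-01: 232 days.
Equity Grant Program — status full-time ✓ (not excluded); service 232 days < 24 months (≈720 days) ✗ → not eligible.
Education Assistance — status full-time ✓ (not excluded); benefits waiver on file ✓; rating 4 ≥ 2 ✓ → eligible.
Life Insurance — grade Band 1 < Band 3 ✗ → not eligible.
Commuter Stipend — benefits waiver on file ✓; site Omaha ✗ (not Austin) → not eligible.
Employer Retirement Match — status full-time ✓; benefits waiver on file ✓; age 62 ≥ 21 ✓ → eligible.
Phone Allowance — status full-time ✓ (not excluded); service 232 days ≥ 90 days ✓; dept Product ✓ → eligible.
Spot Bonus Program — status full-time ✓ (not excluded); service 232 days < 9 months (≈270 days) ✗ → not eligible.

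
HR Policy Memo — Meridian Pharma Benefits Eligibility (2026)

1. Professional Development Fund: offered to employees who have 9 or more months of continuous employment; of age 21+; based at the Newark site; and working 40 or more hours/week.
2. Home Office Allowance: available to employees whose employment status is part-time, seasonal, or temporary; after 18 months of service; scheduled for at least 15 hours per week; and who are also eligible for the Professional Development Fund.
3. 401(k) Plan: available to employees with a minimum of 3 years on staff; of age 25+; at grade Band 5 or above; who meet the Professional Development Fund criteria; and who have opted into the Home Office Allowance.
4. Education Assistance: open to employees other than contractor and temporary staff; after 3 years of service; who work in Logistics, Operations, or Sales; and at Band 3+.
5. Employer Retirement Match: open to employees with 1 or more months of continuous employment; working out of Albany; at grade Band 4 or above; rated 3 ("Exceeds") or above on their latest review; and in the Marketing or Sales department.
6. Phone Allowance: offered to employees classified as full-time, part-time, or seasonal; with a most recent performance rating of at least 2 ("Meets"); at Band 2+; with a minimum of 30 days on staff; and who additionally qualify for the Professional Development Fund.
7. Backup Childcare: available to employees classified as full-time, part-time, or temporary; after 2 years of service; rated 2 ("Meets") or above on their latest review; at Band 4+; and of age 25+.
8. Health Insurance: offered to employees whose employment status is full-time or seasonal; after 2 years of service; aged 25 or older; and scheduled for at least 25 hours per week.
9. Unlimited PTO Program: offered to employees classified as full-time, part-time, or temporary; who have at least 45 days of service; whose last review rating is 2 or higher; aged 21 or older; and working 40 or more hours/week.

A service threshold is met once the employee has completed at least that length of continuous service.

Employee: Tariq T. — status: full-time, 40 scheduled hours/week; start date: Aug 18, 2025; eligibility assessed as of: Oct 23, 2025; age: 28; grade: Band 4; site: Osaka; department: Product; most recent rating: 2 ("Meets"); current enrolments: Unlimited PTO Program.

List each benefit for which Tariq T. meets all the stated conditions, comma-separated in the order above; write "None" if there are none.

Unlimited PTO Program

Service from Aug 18, 2025 to Oct 23, 2025: 66 days.
Professional Development Fund — service 66 days < 9 months (≈270 days) ✗ → not eligible.
Home Office Allowance — status full-time ✗ (requires part-time, seasonal, or temporary) → not eligible.
401(k) Plan — service 66 days < 3 years (≈1095 days) ✗ → not eligible.
Education Assistance — status full-time ✓ (not excluded); service 66 days < 3 years (≈1095 days) ✗ → not eligible.
Employer Retirement Match — service 66 days ≥ 1 month (≈30 days) ✓; site Osaka ✗ (not Albany) → not eligible.
Phone Allowance — status full-time ✓; rating 2 ≥ 2 ✓; grade Band 4 ≥ Band 2 ✓; service 66 days ≥ 30 days ✓; not eligible for Professional Development Fund ✗ → not eligible.
Backup Childcare — status full-time ✓; service 66 days < 2 years (≈730 days) ✗ → not eligible.
Health Insurance — status full-time ✓; service 66 days < 2 years (≈730 days) ✗ → not eligible.
Unlimited PTO Program — status full-time ✓; service 66 days ≥ 45 days ✓; rating 2 ≥ 2 ✓; age 28 ≥ 21 ✓; 40 hrs/wk ≥ 40 ✓ → eligible.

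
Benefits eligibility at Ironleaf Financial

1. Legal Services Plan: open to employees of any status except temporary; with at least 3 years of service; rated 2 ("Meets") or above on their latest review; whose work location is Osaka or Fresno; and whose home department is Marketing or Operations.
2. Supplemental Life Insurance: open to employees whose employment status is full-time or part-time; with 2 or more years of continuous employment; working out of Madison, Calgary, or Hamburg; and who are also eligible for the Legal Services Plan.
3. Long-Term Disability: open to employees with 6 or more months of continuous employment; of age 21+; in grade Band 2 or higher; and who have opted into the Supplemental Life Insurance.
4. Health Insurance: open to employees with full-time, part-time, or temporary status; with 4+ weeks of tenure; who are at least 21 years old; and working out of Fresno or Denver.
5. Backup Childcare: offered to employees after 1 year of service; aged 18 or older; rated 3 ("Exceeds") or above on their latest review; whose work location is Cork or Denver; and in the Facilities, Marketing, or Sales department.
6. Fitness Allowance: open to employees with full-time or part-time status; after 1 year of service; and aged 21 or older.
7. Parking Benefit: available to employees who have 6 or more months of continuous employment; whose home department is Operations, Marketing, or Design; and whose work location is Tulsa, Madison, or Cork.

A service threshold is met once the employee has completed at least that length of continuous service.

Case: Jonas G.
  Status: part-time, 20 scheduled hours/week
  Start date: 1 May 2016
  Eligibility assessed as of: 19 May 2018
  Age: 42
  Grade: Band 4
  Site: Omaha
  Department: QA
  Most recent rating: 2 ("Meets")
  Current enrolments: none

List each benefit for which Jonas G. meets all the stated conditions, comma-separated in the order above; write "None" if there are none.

Service from 1 May 2016 to 19 May 2018: 748 days.
Legal Services Plan — status part-time ✓ (not excluded); service 748 days < 3 years (≈1095 days) ✗ → not eligible.
Supplemental Life Insurance — status part-time ✓; service 748 days ≥ 2 years (≈730 days) ✓; site Omaha ✗ (not Madison, Calgary, or Hamburg) → not eligible.
Long-Term Disability — service 748 days ≥ 6 months (≈180 days) ✓; age 42 ≥ 21 ✓; grade Band 4 ≥ Band 2 ✓; not enrolled in Supplemental Life Insurance ✗ → not eligible.
Health Insurance — status part-time ✓; service 748 days ≥ 4 weeks (≈28 days) ✓; age 42 ≥ 21 ✓; site Omaha ✗ (not Fresno or Denver) → not eligible.
Backup Childcare — service 748 days ≥ 1 year (≈365 days) ✓; age 42 ≥ 18 ✓; rating 2 < 3 ✗ → not eligible.
Fitness Allowance — status part-time ✓; service 748 days ≥ 1 year (≈365 days) ✓; age 42 ≥ 21 ✓ → eligible.
Parking Benefit — service 748 days ≥ 6 months (≈180 days) ✓; dept QA ✗ → not eligible.

Fitness Allowance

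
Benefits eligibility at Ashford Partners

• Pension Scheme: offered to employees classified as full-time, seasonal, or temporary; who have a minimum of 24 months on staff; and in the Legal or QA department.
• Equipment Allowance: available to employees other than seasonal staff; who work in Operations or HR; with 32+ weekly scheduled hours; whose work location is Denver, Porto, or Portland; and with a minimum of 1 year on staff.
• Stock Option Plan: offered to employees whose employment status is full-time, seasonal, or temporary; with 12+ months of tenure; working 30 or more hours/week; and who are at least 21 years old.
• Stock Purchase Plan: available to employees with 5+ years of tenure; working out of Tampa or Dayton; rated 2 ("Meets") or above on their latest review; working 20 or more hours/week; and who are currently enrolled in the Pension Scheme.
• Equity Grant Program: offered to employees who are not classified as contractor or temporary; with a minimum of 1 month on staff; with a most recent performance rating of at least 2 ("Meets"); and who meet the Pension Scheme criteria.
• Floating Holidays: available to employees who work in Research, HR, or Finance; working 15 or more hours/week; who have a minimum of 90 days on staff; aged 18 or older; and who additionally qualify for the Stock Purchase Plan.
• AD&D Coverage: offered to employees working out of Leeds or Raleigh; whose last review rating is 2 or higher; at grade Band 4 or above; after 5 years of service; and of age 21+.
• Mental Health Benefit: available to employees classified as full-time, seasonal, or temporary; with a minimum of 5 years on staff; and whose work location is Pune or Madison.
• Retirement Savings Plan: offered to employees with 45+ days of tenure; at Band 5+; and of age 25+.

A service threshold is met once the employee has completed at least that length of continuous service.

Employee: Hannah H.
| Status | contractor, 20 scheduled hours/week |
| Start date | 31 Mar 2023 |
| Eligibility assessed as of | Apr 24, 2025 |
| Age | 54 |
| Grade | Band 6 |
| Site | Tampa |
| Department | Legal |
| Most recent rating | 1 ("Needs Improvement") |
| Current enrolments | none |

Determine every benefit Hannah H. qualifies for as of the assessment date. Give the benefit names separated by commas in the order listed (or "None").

Retirement Savings Plan

Service from 31 Mar 2023 to Apr 24, 2025: 755 days.
Pension Scheme — status contractor ✗ (requires full-time, seasonal, or temporary) → not eligible.
Equipment Allowance — status contractor ✓ (not excluded); dept Legal ✗ → not eligible.
Stock Option Plan — status contractor ✗ (requires full-time, seasonal, or temporary) → not eligible.
Stock Purchase Plan — service 755 days < 5 years (≈1825 days) ✗ → not eligible.
Equity Grant Program — status contractor ✗ (excluded) → not eligible.
Floating Holidays — dept Legal ✗ → not eligible.
AD&D Coverage — site Tampa ✗ (not Leeds or Raleigh) → not eligible.
Mental Health Benefit — status contractor ✗ (requires full-time, seasonal, or temporary) → not eligible.
Retirement Savings Plan — service 755 days ≥ 45 days ✓; grade Band 6 ≥ Band 5 ✓; age 54 ≥ 25 ✓ → eligible.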